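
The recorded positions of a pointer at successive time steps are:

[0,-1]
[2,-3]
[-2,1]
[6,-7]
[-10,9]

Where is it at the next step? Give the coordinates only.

[22,-23]

Step-to-step displacements: [+2,-2], [-4,+4], [+8,-8], [-16,+16]; each is -2× the previous.
step 5: [-10,9] + [+32,-32] → [22,-23]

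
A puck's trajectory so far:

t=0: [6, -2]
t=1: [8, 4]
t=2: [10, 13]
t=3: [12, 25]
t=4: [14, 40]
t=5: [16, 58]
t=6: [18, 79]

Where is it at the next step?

Successive displacements: [+2, +6], [+2, +9], [+2, +12], [+2, +15], [+2, +18], [+2, +21] — each changes by [+0, +3].
step 7: [18, 79] + [+2, +24] → [20, 103]

[20, 103]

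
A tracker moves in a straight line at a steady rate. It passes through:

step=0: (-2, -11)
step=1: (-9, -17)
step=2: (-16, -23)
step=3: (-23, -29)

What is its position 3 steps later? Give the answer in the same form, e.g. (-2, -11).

Constant displacement of (-7, -6) per step.
step 4: (-23, -29) + (-7, -6) → (-30, -35)
step 5: (-30, -35) + (-7, -6) → (-37, -41)
step 6: (-37, -41) + (-7, -6) → (-44, -47)

(-44, -47)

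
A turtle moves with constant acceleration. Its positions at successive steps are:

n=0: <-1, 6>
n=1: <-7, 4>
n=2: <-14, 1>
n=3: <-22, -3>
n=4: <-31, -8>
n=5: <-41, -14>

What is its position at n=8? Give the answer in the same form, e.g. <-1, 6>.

<-77, -38>

Taking differences between consecutive positions: <-6, -2>, <-7, -3>, <-8, -4>, <-9, -5>, <-10, -6>. These grow by <-1, -1> each step.
step 6: <-41, -14> + <-11, -7> → <-52, -21>
step 7: <-52, -21> + <-12, -8> → <-64, -29>
step 8: <-64, -29> + <-13, -9> → <-77, -38>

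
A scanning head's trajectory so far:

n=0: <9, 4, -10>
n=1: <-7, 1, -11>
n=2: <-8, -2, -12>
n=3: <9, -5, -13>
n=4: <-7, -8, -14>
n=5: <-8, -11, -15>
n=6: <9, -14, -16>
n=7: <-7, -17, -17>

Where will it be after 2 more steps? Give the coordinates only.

The first coordinate repeats the cycle [9, -7, -8] with period 3; step 9 mod 3 = 0, giving 9.
The second coordinate changes by -3 each step, so at step 9 it is 4 + 9·(-3) = -23.
The third coordinate changes by -1 each step, so at step 9 it is -10 + 9·(-1) = -19.

<9, -23, -19>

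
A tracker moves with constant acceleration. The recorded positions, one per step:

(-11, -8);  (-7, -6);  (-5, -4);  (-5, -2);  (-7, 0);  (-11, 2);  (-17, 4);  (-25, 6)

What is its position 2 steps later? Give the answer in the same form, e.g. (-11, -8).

(-47, 10)

Taking differences between consecutive positions: (+4, +2), (+2, +2), (+0, +2), (-2, +2), (-4, +2), (-6, +2), (-8, +2). These grow by (-2, +0) each step.
step 8: (-25, 6) + (-10, +2) → (-35, 8)
step 9: (-35, 8) + (-12, +2) → (-47, 10)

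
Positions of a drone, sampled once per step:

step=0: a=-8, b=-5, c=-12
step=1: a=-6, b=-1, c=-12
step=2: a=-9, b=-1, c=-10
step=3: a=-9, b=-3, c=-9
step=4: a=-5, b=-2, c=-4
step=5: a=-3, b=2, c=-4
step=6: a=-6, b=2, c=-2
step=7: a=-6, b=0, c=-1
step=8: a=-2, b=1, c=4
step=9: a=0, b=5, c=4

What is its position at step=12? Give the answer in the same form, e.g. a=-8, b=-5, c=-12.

a=1, b=4, c=12

Differencing gives (+2, +4, +0), (-3, +0, +2), (+0, -2, +1), (+4, +1, +5), (+2, +4, +0), (-3, +0, +2), (+0, -2, +1), (+4, +1, +5), (+2, +4, +0). This is the pattern (+2, +4, +0), (-3, +0, +2), (+0, -2, +1), (+4, +1, +5) repeated.
step 10: apply (-3, +0, +2) → a=-3, b=5, c=6
step 11: apply (+0, -2, +1) → a=-3, b=3, c=7
step 12: apply (+4, +1, +5) → a=1, b=4, c=12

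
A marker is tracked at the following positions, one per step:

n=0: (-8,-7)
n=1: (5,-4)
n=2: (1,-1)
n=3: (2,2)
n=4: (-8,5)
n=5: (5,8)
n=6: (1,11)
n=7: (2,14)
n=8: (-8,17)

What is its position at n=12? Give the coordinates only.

The first coordinate repeats the cycle [-8, 5, 1, 2] with period 4; step 12 mod 4 = 0, giving -8.
The second coordinate changes by +3 each step, so at step 12 it is -7 + 12·(3) = 29.

(-8,29)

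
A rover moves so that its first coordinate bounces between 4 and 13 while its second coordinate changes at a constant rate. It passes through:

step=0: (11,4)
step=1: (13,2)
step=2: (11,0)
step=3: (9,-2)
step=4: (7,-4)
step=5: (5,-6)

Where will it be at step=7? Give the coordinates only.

(7,-10)

The first coordinate travels 2 per step and bounces off the walls at 4 and 13.
  step 6: 5 → 5
  step 7: 5 → 7
The second coordinate changes by -2 each step: at step 7 it is -10.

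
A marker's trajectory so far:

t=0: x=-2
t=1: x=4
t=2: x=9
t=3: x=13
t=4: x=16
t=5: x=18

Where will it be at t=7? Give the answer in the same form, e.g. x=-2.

x=19

Taking differences between consecutive positions: +6, +5, +4, +3, +2. These grow by -1 each step.
step 6: 18 + 1 → x=19
step 7: 19 + 0 → x=19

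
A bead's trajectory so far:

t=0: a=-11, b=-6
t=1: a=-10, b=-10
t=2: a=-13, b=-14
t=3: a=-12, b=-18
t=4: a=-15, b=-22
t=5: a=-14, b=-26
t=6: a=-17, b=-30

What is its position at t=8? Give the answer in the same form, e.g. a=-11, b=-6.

a=-19, b=-38

The moves between consecutive positions are (+1, -4), (-3, -4), (+1, -4), (-3, -4), (+1, -4), (-3, -4); they repeat the 2-cycle [(+1, -4), (-3, -4)].
step 7: apply (+1, -4) → a=-16, b=-34
step 8: apply (-3, -4) → a=-19, b=-38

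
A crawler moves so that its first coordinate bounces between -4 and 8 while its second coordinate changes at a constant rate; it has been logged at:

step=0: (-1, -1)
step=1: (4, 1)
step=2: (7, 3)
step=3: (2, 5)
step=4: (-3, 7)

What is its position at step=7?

The first coordinate travels 5 per step and bounces off the walls at -4 and 8.
  step 5: -3 → 0
  step 6: 0 → 5
  step 7: 5 → 6
The second coordinate changes by +2 each step: at step 7 it is 13.

(6, 13)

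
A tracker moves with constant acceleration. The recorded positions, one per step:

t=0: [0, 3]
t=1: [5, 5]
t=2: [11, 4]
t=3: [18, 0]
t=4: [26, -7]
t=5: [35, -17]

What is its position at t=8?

[68, -65]

Taking differences between consecutive positions: [+5, +2], [+6, -1], [+7, -4], [+8, -7], [+9, -10]. These grow by [+1, -3] each step.
step 6: [35, -17] + [+10, -13] → [45, -30]
step 7: [45, -30] + [+11, -16] → [56, -46]
step 8: [56, -46] + [+12, -19] → [68, -65]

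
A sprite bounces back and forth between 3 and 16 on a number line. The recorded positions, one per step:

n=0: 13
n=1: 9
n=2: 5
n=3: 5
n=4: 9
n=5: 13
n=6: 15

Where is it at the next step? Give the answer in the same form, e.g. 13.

11

The value travels 4 per step and bounces off the walls at 3 and 16.
  step 7: 15 → 11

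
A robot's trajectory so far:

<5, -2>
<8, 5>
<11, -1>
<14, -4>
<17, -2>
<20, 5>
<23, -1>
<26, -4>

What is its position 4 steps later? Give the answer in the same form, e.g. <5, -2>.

<38, -4>

First: linear, +3 per step → 38 at step 11.
Second: cycles through -2, 5, -1, -4 every 4 steps. Step 11 lands at position 3 of the cycle → -4.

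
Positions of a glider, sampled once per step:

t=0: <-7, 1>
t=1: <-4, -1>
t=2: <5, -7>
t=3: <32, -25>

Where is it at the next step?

<113, -79>

The jumps are <+3, -2>, <+9, -6>, <+27, -18> — a geometric progression with ratio 3.
step 4: <32, -25> + <+81, -54> → <113, -79>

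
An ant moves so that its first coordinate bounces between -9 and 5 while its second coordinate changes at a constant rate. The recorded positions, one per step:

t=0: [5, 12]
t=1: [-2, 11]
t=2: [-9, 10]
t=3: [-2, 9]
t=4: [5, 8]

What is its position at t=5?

The first coordinate travels 7 per step and bounces off the walls at -9 and 5.
  step 5: 5 → -2
The second coordinate changes by -1 each step: at step 5 it is 7.

[-2, 7]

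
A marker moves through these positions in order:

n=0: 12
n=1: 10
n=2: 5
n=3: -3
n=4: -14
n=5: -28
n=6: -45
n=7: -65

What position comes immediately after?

-88

Taking differences between consecutive positions: -2, -5, -8, -11, -14, -17, -20. These grow by -3 each step.
step 8: -65 − 23 → -88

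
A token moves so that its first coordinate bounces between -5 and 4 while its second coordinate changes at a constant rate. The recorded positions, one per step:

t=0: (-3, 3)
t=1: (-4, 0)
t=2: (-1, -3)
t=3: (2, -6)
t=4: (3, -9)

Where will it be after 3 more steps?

The first coordinate travels 3 per step and bounces off the walls at -5 and 4.
  step 5: 3 → 0
  step 6: 0 → -3
  step 7: -3 → -4
The second coordinate changes by -3 each step: at step 7 it is -18.

(-4, -18)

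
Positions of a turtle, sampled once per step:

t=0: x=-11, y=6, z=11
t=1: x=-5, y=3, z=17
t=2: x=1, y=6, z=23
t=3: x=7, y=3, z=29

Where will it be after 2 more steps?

X: linear, +6 per step → 19 at step 5.
Y: cycles through 6, 3 every 2 steps. Step 5 lands at position 1 of the cycle → 3.
Z: linear, +6 per step → 41 at step 5.

x=19, y=3, z=41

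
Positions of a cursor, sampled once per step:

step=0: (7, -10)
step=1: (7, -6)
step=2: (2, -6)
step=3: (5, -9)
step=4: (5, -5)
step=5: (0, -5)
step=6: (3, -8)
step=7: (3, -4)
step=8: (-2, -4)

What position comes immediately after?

Differencing gives (+0, +4), (-5, +0), (+3, -3), (+0, +4), (-5, +0), (+3, -3), (+0, +4), (-5, +0). This is the pattern (+0, +4), (-5, +0), (+3, -3) repeated.
step 9: apply (+3, -3) → (1, -7)

(1, -7)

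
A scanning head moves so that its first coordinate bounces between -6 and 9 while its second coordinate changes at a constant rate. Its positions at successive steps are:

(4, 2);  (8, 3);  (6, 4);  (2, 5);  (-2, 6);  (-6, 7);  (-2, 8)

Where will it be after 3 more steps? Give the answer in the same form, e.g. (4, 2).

The first coordinate reflects between -6 and 9, moving 4 per step.
  step 7: -2 → 2
  step 8: 2 → 6
  step 9: 6 → 8
The second coordinate changes by +1 each step: at step 9 it is 11.

(8, 11)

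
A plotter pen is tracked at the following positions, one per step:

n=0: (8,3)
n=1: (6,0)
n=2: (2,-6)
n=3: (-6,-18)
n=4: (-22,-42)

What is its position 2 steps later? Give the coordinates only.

Consecutive displacements (-2,-3), (-4,-6), (-8,-12), (-16,-24) scale by a factor of 2 each step.
step 5: (-22,-42) + (-32,-48) → (-54,-90)
step 6: (-54,-90) + (-64,-96) → (-118,-186)

(-118,-186)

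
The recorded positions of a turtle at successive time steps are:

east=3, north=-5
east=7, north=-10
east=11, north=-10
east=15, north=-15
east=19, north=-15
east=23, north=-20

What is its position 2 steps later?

The moves between consecutive positions are (+4, -5), (+4, +0), (+4, -5), (+4, +0), (+4, -5); they repeat the 2-cycle [(+4, -5), (+4, +0)].
step 6: apply (+4, +0) → east=27, north=-20
step 7: apply (+4, -5) → east=31, north=-25

east=31, north=-25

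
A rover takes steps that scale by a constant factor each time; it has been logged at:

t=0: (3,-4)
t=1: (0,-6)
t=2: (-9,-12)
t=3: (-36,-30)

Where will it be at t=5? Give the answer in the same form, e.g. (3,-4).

(-360,-246)

Consecutive displacements (-3,-2), (-9,-6), (-27,-18) scale by a factor of 3 each step.
step 4: (-36,-30) + (-81,-54) → (-117,-84)
step 5: (-117,-84) + (-243,-162) → (-360,-246)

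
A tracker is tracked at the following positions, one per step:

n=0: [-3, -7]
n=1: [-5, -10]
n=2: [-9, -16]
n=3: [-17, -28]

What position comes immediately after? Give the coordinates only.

Consecutive displacements [-2, -3], [-4, -6], [-8, -12] scale by a factor of 2 each step.
step 4: [-17, -28] + [-16, -24] → [-33, -52]

[-33, -52]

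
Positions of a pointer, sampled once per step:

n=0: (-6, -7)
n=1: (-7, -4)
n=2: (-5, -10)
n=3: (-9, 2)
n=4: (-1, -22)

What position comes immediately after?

(-17, 26)

Step-to-step displacements: (-1, +3), (+2, -6), (-4, +12), (+8, -24); each is -2× the previous.
step 5: (-1, -22) + (-16, +48) → (-17, 26)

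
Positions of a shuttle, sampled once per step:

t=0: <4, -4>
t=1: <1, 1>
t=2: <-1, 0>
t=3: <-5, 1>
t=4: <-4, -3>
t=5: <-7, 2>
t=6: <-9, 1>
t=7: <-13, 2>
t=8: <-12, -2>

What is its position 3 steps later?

<-21, 3>

Differencing gives <-3, +5>, <-2, -1>, <-4, +1>, <+1, -4>, <-3, +5>, <-2, -1>, <-4, +1>, <+1, -4>. This is the pattern <-3, +5>, <-2, -1>, <-4, +1>, <+1, -4> repeated.
step 9: apply <-3, +5> → <-15, 3>
step 10: apply <-2, -1> → <-17, 2>
step 11: apply <-4, +1> → <-21, 3>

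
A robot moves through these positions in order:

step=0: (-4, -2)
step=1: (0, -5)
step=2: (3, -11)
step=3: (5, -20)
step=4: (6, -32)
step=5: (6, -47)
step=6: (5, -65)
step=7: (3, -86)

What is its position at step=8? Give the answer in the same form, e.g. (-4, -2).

Taking differences between consecutive positions: (+4, -3), (+3, -6), (+2, -9), (+1, -12), (+0, -15), (-1, -18), (-2, -21). These grow by (-1, -3) each step.
step 8: (3, -86) + (-3, -24) → (0, -110)

(0, -110)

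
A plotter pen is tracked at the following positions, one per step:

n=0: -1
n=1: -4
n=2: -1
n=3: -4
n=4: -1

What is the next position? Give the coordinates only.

-4

Consecutive displacements -3, +3, -3, +3 scale by a factor of -1 each step.
step 5: -1 − 3 → -4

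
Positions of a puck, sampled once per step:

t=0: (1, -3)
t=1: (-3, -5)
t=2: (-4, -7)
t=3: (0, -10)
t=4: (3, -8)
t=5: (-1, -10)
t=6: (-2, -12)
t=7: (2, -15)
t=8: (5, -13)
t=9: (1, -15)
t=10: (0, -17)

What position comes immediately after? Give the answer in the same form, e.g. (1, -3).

Step-to-step displacements: (-4, -2), (-1, -2), (+4, -3), (+3, +2), (-4, -2), (-1, -2), (+4, -3), (+3, +2), (-4, -2), (-1, -2) — a repeating cycle of length 4.
step 11: apply (+4, -3) → (4, -20)

(4, -20)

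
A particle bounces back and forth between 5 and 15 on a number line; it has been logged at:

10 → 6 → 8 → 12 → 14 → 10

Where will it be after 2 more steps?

8

The value reflects between 5 and 15, moving 4 per step.
  step 6: 10 → 6
  step 7: 6 → 8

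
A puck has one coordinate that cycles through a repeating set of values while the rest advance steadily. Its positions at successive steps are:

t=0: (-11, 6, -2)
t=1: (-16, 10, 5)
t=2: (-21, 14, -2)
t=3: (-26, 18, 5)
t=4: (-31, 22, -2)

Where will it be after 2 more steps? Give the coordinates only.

(-41, 30, -2)

First: linear, -5 per step → -41 at step 6.
Second: linear, +4 per step → 30 at step 6.
Third: cycles through -2, 5 every 2 steps. Step 6 lands at position 0 of the cycle → -2.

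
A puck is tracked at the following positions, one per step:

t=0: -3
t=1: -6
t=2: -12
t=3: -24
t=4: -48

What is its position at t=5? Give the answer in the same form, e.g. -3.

The jumps are -3, -6, -12, -24 — a geometric progression with ratio 2.
step 5: -48 − 48 → -96

-96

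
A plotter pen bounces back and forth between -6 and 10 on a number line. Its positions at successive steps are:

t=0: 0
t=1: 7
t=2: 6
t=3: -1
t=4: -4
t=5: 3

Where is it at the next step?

The value reflects between -6 and 10, moving 7 per step.
  step 6: 3 → 10

10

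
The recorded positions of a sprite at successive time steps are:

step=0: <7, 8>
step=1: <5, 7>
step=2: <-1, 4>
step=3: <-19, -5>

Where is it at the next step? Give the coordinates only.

<-73, -32>

The jumps are <-2, -1>, <-6, -3>, <-18, -9> — a geometric progression with ratio 3.
step 4: <-19, -5> + <-54, -27> → <-73, -32>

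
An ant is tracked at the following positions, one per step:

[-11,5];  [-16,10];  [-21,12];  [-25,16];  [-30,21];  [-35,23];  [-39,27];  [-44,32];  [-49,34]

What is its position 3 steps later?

Differencing gives [-5,+5], [-5,+2], [-4,+4], [-5,+5], [-5,+2], [-4,+4], [-5,+5], [-5,+2]. This is the pattern [-5,+5], [-5,+2], [-4,+4] repeated.
step 9: apply [-4,+4] → [-53,38]
step 10: apply [-5,+5] → [-58,43]
step 11: apply [-5,+2] → [-63,45]

[-63,45]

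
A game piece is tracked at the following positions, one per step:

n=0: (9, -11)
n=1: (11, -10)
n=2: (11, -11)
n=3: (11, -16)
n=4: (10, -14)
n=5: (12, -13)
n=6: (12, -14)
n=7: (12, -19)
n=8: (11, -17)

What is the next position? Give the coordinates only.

Step-to-step displacements: (+2, +1), (+0, -1), (+0, -5), (-1, +2), (+2, +1), (+0, -1), (+0, -5), (-1, +2) — a repeating cycle of length 4.
step 9: apply (+2, +1) → (13, -16)

(13, -16)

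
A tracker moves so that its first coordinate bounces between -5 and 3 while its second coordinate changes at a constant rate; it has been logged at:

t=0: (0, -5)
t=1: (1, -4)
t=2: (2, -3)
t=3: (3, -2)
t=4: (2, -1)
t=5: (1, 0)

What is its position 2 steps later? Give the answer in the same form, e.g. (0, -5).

The first coordinate reflects between -5 and 3, moving 1 per step.
  step 6: 1 → 0
  step 7: 0 → -1
The second coordinate changes by +1 each step: at step 7 it is 2.

(-1, 2)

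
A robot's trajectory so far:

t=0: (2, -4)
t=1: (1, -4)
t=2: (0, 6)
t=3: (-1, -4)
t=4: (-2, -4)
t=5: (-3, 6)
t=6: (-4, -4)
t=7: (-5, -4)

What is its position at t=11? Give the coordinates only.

The first coordinate changes by -1 each step, so at step 11 it is 2 + 11·(-1) = -9.
The second coordinate repeats the cycle [-4, -4, 6] with period 3; step 11 mod 3 = 2, giving 6.

(-9, 6)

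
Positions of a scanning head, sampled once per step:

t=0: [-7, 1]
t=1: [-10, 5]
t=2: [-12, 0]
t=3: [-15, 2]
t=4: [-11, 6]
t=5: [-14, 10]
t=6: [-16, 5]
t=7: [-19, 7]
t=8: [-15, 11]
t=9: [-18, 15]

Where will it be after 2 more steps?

The moves between consecutive positions are [-3, +4], [-2, -5], [-3, +2], [+4, +4], [-3, +4], [-2, -5], [-3, +2], [+4, +4], [-3, +4]; they repeat the 4-cycle [[-3, +4], [-2, -5], [-3, +2], [+4, +4]].
step 10: apply [-2, -5] → [-20, 10]
step 11: apply [-3, +2] → [-23, 12]

[-23, 12]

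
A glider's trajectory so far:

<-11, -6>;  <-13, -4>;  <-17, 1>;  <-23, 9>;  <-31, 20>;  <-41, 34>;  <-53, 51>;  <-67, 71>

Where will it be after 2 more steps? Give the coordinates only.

<-101, 120>

Taking differences between consecutive positions: <-2, +2>, <-4, +5>, <-6, +8>, <-8, +11>, <-10, +14>, <-12, +17>, <-14, +20>. These grow by <-2, +3> each step.
step 8: <-67, 71> + <-16, +23> → <-83, 94>
step 9: <-83, 94> + <-18, +26> → <-101, 120>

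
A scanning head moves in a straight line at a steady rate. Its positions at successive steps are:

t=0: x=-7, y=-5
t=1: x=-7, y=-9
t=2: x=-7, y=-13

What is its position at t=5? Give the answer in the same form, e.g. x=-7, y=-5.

Each step adds (+0, -4) to the position.
step 3: x=-7, y=-13 + (+0, -4) → x=-7, y=-17
step 4: x=-7, y=-17 + (+0, -4) → x=-7, y=-21
step 5: x=-7, y=-21 + (+0, -4) → x=-7, y=-25

x=-7, y=-25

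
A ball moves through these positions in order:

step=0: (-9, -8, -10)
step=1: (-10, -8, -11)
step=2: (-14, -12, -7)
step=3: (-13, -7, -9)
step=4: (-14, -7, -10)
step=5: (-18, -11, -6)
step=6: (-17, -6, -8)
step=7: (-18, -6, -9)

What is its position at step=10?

The moves between consecutive positions are (-1, +0, -1), (-4, -4, +4), (+1, +5, -2), (-1, +0, -1), (-4, -4, +4), (+1, +5, -2), (-1, +0, -1); they repeat the 3-cycle [(-1, +0, -1), (-4, -4, +4), (+1, +5, -2)].
step 8: apply (-4, -4, +4) → (-22, -10, -5)
step 9: apply (+1, +5, -2) → (-21, -5, -7)
step 10: apply (-1, +0, -1) → (-22, -5, -8)

(-22, -5, -8)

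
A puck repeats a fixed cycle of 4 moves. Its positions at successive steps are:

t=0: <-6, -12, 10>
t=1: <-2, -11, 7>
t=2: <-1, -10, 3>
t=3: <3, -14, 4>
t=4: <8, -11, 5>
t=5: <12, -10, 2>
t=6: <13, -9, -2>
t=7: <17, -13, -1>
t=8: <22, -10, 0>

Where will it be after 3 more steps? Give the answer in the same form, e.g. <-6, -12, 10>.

<31, -12, -6>

The moves between consecutive positions are <+4, +1, -3>, <+1, +1, -4>, <+4, -4, +1>, <+5, +3, +1>, <+4, +1, -3>, <+1, +1, -4>, <+4, -4, +1>, <+5, +3, +1>; they repeat the 4-cycle [<+4, +1, -3>, <+1, +1, -4>, <+4, -4, +1>, <+5, +3, +1>].
step 9: apply <+4, +1, -3> → <26, -9, -3>
step 10: apply <+1, +1, -4> → <27, -8, -7>
step 11: apply <+4, -4, +1> → <31, -12, -6>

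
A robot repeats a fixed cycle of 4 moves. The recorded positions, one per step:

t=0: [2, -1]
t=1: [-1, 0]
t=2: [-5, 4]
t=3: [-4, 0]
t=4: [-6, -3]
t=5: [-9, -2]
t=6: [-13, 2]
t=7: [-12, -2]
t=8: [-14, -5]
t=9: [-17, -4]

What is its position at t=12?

[-22, -7]

Differencing gives [-3, +1], [-4, +4], [+1, -4], [-2, -3], [-3, +1], [-4, +4], [+1, -4], [-2, -3], [-3, +1]. This is the pattern [-3, +1], [-4, +4], [+1, -4], [-2, -3] repeated.
step 10: apply [-4, +4] → [-21, 0]
step 11: apply [+1, -4] → [-20, -4]
step 12: apply [-2, -3] → [-22, -7]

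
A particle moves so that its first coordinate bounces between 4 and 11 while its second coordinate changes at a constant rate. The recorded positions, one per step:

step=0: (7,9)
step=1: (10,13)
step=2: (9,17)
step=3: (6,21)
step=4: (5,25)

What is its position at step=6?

The first coordinate reflects between 4 and 11, moving 3 per step.
  step 5: 5 → 8
  step 6: 8 → 11
The second coordinate changes by +4 each step: at step 6 it is 33.

(11,33)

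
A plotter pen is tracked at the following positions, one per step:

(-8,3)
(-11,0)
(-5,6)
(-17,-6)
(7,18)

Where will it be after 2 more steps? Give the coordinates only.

Consecutive displacements (-3,-3), (+6,+6), (-12,-12), (+24,+24) scale by a factor of -2 each step.
step 5: (7,18) + (-48,-48) → (-41,-30)
step 6: (-41,-30) + (+96,+96) → (55,66)

(55,66)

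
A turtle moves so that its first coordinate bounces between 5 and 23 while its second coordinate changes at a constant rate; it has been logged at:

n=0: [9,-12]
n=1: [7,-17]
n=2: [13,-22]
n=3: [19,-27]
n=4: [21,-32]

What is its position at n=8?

[13,-52]

The first coordinate travels 6 per step and bounces off the walls at 5 and 23.
  step 5: 21 → 15
  step 6: 15 → 9
  step 7: 9 → 7
  step 8: 7 → 13
The second coordinate changes by -5 each step: at step 8 it is -52.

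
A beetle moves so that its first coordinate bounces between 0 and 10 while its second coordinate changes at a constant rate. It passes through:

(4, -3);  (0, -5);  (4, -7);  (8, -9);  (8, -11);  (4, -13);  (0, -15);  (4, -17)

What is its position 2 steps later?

The first coordinate travels 4 per step and bounces off the walls at 0 and 10.
  step 8: 4 → 8
  step 9: 8 → 8
The second coordinate changes by -2 each step: at step 9 it is -21.

(8, -21)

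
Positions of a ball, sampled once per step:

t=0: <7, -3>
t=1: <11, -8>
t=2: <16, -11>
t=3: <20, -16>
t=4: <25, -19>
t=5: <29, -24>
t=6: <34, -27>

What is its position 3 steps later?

Step-to-step displacements: <+4, -5>, <+5, -3>, <+4, -5>, <+5, -3>, <+4, -5>, <+5, -3> — a repeating cycle of length 2.
step 7: apply <+4, -5> → <38, -32>
step 8: apply <+5, -3> → <43, -35>
step 9: apply <+4, -5> → <47, -40>

<47, -40>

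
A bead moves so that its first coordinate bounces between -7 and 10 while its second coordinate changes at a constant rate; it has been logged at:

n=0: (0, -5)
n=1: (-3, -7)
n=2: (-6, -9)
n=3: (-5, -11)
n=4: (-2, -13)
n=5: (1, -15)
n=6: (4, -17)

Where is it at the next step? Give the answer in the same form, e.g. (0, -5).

(7, -19)

The first coordinate travels 3 per step and bounces off the walls at -7 and 10.
  step 7: 4 → 7
The second coordinate changes by -2 each step: at step 7 it is -19.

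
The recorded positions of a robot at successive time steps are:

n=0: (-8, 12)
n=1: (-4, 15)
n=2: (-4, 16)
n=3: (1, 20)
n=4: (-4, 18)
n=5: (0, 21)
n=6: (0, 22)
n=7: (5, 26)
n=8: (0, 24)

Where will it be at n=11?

(9, 32)

The moves between consecutive positions are (+4, +3), (+0, +1), (+5, +4), (-5, -2), (+4, +3), (+0, +1), (+5, +4), (-5, -2); they repeat the 4-cycle [(+4, +3), (+0, +1), (+5, +4), (-5, -2)].
step 9: apply (+4, +3) → (4, 27)
step 10: apply (+0, +1) → (4, 28)
step 11: apply (+5, +4) → (9, 32)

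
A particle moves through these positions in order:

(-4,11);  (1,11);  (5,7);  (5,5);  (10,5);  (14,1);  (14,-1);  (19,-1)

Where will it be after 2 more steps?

Step-to-step displacements: (+5,+0), (+4,-4), (+0,-2), (+5,+0), (+4,-4), (+0,-2), (+5,+0) — a repeating cycle of length 3.
step 8: apply (+4,-4) → (23,-5)
step 9: apply (+0,-2) → (23,-7)

(23,-7)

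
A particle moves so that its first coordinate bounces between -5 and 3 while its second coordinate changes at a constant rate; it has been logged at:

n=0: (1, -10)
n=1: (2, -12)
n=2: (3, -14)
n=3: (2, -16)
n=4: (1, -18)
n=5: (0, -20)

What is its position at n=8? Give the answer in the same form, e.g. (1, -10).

(-3, -26)

The first coordinate reflects between -5 and 3, moving 1 per step.
  step 6: 0 → -1
  step 7: -1 → -2
  step 8: -2 → -3
The second coordinate changes by -2 each step: at step 8 it is -26.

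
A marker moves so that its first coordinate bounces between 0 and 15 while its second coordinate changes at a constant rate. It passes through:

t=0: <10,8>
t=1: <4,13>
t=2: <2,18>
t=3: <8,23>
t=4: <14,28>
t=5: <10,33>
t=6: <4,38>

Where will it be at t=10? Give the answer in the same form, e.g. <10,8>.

The first coordinate travels 6 per step and bounces off the walls at 0 and 15.
  step 7: 4 → 2
  step 8: 2 → 8
  step 9: 8 → 14
  step 10: 14 → 10
The second coordinate changes by +5 each step: at step 10 it is 58.

<10,58>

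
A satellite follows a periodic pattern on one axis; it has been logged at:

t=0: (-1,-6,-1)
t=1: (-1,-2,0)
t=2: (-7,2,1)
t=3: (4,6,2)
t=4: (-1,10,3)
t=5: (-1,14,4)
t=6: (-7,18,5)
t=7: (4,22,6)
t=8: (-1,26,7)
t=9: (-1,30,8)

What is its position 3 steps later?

The first coordinate repeats the cycle [-1, -1, -7, 4] with period 4; step 12 mod 4 = 0, giving -1.
The second coordinate changes by +4 each step, so at step 12 it is -6 + 12·(4) = 42.
The third coordinate changes by +1 each step, so at step 12 it is -1 + 12·(1) = 11.

(-1,42,11)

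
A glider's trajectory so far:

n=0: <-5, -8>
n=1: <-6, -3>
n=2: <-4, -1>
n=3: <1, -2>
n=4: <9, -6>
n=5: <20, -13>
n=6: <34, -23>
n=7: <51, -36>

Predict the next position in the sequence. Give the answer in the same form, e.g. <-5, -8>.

<71, -52>

Taking differences between consecutive positions: <-1, +5>, <+2, +2>, <+5, -1>, <+8, -4>, <+11, -7>, <+14, -10>, <+17, -13>. These grow by <+3, -3> each step.
step 8: <51, -36> + <+20, -16> → <71, -52>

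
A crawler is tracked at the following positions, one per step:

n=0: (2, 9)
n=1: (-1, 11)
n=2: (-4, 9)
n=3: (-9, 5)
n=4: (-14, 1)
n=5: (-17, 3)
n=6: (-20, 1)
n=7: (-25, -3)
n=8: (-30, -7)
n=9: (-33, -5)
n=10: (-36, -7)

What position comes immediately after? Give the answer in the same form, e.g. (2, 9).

(-41, -11)

The moves between consecutive positions are (-3, +2), (-3, -2), (-5, -4), (-5, -4), (-3, +2), (-3, -2), (-5, -4), (-5, -4), (-3, +2), (-3, -2); they repeat the 4-cycle [(-3, +2), (-3, -2), (-5, -4), (-5, -4)].
step 11: apply (-5, -4) → (-41, -11)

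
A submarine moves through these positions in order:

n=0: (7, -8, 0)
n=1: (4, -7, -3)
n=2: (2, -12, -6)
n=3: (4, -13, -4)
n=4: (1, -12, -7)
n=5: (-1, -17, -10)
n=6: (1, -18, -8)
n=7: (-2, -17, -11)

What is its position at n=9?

(-2, -23, -12)

Step-to-step displacements: (-3, +1, -3), (-2, -5, -3), (+2, -1, +2), (-3, +1, -3), (-2, -5, -3), (+2, -1, +2), (-3, +1, -3) — a repeating cycle of length 3.
step 8: apply (-2, -5, -3) → (-4, -22, -14)
step 9: apply (+2, -1, +2) → (-2, -23, -12)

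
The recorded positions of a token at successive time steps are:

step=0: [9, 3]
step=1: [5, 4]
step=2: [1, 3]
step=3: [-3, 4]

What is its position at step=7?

[-19, 4]

First: linear, -4 per step → -19 at step 7.
Second: cycles through 3, 4 every 2 steps. Step 7 lands at position 1 of the cycle → 4.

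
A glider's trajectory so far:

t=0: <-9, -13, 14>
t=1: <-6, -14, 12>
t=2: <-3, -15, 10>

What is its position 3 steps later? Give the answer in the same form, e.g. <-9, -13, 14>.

<6, -18, 4>

Each step adds <+3, -1, -2> to the position.
step 3: <-3, -15, 10> + <+3, -1, -2> → <0, -16, 8>
step 4: <0, -16, 8> + <+3, -1, -2> → <3, -17, 6>
step 5: <3, -17, 6> + <+3, -1, -2> → <6, -18, 4>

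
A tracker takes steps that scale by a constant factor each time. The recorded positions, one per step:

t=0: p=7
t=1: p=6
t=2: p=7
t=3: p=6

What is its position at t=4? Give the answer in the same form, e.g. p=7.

Consecutive displacements -1, +1, -1 scale by a factor of -1 each step.
step 4: 6 + 1 → p=7

p=7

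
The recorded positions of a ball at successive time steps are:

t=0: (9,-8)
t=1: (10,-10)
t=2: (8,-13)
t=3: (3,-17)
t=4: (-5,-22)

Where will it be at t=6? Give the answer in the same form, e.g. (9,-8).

First differences are (+1,-2), (-2,-3), (-5,-4), (-8,-5); their common second difference is (-3,-1) (constant acceleration).
step 5: (-5,-22) + (-11,-6) → (-16,-28)
step 6: (-16,-28) + (-14,-7) → (-30,-35)

(-30,-35)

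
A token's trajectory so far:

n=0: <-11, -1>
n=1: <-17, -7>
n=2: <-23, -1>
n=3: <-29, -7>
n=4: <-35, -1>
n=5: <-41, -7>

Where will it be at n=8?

First: linear, -6 per step → -59 at step 8.
Second: cycles through -1, -7 every 2 steps. Step 8 lands at position 0 of the cycle → -1.

<-59, -1>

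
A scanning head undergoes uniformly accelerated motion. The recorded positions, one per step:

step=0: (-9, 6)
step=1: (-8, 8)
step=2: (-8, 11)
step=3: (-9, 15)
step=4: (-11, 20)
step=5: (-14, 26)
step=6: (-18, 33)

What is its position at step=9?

Successive displacements: (+1, +2), (+0, +3), (-1, +4), (-2, +5), (-3, +6), (-4, +7) — each changes by (-1, +1).
step 7: (-18, 33) + (-5, +8) → (-23, 41)
step 8: (-23, 41) + (-6, +9) → (-29, 50)
step 9: (-29, 50) + (-7, +10) → (-36, 60)

(-36, 60)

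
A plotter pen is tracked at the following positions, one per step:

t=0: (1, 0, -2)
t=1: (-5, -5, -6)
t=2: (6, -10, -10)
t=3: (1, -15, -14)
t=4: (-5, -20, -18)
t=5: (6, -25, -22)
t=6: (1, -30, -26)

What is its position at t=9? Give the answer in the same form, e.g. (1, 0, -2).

First: cycles through 1, -5, 6 every 3 steps. Step 9 lands at position 0 of the cycle → 1.
Second: linear, -5 per step → -45 at step 9.
Third: linear, -4 per step → -38 at step 9.

(1, -45, -38)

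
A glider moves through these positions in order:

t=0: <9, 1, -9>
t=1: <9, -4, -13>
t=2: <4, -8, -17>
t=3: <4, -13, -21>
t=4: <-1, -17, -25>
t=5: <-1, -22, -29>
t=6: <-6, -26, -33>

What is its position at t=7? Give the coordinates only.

Differencing gives <+0, -5, -4>, <-5, -4, -4>, <+0, -5, -4>, <-5, -4, -4>, <+0, -5, -4>, <-5, -4, -4>. This is the pattern <+0, -5, -4>, <-5, -4, -4> repeated.
step 7: apply <+0, -5, -4> → <-6, -31, -37>

<-6, -31, -37>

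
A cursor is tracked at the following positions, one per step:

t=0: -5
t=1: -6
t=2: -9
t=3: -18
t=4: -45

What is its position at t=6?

The jumps are -1, -3, -9, -27 — a geometric progression with ratio 3.
step 5: -45 − 81 → -126
step 6: -126 − 243 → -369

-369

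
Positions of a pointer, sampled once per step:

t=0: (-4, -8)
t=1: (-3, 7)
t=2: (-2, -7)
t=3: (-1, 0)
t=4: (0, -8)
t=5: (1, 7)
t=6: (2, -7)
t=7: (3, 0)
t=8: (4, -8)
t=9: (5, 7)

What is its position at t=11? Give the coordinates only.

(7, 0)

First: linear, +1 per step → 7 at step 11.
Second: cycles through -8, 7, -7, 0 every 4 steps. Step 11 lands at position 3 of the cycle → 0.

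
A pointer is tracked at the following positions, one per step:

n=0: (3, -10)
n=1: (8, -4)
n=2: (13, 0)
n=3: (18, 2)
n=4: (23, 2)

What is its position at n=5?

(28, 0)

Taking differences between consecutive positions: (+5, +6), (+5, +4), (+5, +2), (+5, +0). These grow by (+0, -2) each step.
step 5: (23, 2) + (+5, -2) → (28, 0)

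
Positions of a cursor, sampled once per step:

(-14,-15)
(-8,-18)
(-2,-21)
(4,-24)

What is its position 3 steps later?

(22,-33)

Constant displacement of (+6,-3) per step.
step 4: (4,-24) + (+6,-3) → (10,-27)
step 5: (10,-27) + (+6,-3) → (16,-30)
step 6: (16,-30) + (+6,-3) → (22,-33)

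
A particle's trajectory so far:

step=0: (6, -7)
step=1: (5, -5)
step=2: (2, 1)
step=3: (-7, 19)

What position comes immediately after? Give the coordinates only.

The jumps are (-1, +2), (-3, +6), (-9, +18) — a geometric progression with ratio 3.
step 4: (-7, 19) + (-27, +54) → (-34, 73)

(-34, 73)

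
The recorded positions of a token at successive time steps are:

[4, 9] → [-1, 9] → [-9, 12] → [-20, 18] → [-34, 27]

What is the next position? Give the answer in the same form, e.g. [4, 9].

First differences are [-5, +0], [-8, +3], [-11, +6], [-14, +9]; their common second difference is [-3, +3] (constant acceleration).
step 5: [-34, 27] + [-17, +12] → [-51, 39]

[-51, 39]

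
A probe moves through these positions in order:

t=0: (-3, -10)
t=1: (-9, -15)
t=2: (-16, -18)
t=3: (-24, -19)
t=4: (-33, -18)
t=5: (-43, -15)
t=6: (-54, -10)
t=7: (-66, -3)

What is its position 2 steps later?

Successive displacements: (-6, -5), (-7, -3), (-8, -1), (-9, +1), (-10, +3), (-11, +5), (-12, +7) — each changes by (-1, +2).
step 8: (-66, -3) + (-13, +9) → (-79, 6)
step 9: (-79, 6) + (-14, +11) → (-93, 17)

(-93, 17)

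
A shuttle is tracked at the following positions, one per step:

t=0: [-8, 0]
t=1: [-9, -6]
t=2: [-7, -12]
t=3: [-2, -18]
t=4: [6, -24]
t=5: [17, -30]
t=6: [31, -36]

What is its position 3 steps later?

Taking differences between consecutive positions: [-1, -6], [+2, -6], [+5, -6], [+8, -6], [+11, -6], [+14, -6]. These grow by [+3, +0] each step.
step 7: [31, -36] + [+17, -6] → [48, -42]
step 8: [48, -42] + [+20, -6] → [68, -48]
step 9: [68, -48] + [+23, -6] → [91, -54]

[91, -54]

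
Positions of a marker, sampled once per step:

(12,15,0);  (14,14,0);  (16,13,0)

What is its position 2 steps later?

Constant displacement of (+2,-1,+0) per step.
step 3: (16,13,0) + (+2,-1,+0) → (18,12,0)
step 4: (18,12,0) + (+2,-1,+0) → (20,11,0)

(20,11,0)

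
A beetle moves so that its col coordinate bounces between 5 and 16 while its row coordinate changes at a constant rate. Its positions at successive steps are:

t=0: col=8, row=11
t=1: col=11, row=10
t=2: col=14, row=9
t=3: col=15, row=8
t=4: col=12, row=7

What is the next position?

col=9, row=6

The col coordinate travels 3 per step and bounces off the walls at 5 and 16.
  step 5: 12 → 9
The row coordinate changes by -1 each step: at step 5 it is 6.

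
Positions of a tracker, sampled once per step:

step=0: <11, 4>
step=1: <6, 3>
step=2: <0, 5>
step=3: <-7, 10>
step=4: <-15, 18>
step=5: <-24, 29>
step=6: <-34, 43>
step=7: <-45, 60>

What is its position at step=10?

<-84, 129>

Successive displacements: <-5, -1>, <-6, +2>, <-7, +5>, <-8, +8>, <-9, +11>, <-10, +14>, <-11, +17> — each changes by <-1, +3>.
step 8: <-45, 60> + <-12, +20> → <-57, 80>
step 9: <-57, 80> + <-13, +23> → <-70, 103>
step 10: <-70, 103> + <-14, +26> → <-84, 129>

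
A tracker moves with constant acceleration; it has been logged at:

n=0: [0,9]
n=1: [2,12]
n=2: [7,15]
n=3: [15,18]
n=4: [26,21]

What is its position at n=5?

First differences are [+2,+3], [+5,+3], [+8,+3], [+11,+3]; their common second difference is [+3,+0] (constant acceleration).
step 5: [26,21] + [+14,+3] → [40,24]

[40,24]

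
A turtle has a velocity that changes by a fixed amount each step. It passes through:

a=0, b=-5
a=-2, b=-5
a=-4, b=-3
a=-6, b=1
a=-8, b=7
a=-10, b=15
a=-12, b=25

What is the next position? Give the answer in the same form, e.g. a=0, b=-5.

Successive displacements: (-2, +0), (-2, +2), (-2, +4), (-2, +6), (-2, +8), (-2, +10) — each changes by (+0, +2).
step 7: a=-12, b=25 + (-2, +12) → a=-14, b=37

a=-14, b=37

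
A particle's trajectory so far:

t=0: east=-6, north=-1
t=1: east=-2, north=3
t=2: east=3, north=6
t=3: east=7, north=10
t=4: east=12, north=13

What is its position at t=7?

east=25, north=24

Step-to-step displacements: (+4,+4), (+5,+3), (+4,+4), (+5,+3) — a repeating cycle of length 2.
step 5: apply (+4,+4) → east=16, north=17
step 6: apply (+5,+3) → east=21, north=20
step 7: apply (+4,+4) → east=25, north=24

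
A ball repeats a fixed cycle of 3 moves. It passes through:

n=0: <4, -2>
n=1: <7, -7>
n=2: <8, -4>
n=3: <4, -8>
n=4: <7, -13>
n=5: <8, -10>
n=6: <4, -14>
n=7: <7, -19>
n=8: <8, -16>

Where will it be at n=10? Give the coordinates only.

<7, -25>

The moves between consecutive positions are <+3, -5>, <+1, +3>, <-4, -4>, <+3, -5>, <+1, +3>, <-4, -4>, <+3, -5>, <+1, +3>; they repeat the 3-cycle [<+3, -5>, <+1, +3>, <-4, -4>].
step 9: apply <-4, -4> → <4, -20>
step 10: apply <+3, -5> → <7, -25>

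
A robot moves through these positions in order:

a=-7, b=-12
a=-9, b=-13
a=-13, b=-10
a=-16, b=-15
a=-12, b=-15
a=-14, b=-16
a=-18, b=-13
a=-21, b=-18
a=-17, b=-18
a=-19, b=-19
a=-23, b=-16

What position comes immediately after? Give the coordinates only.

Step-to-step displacements: (-2, -1), (-4, +3), (-3, -5), (+4, +0), (-2, -1), (-4, +3), (-3, -5), (+4, +0), (-2, -1), (-4, +3) — a repeating cycle of length 4.
step 11: apply (-3, -5) → a=-26, b=-21

a=-26, b=-21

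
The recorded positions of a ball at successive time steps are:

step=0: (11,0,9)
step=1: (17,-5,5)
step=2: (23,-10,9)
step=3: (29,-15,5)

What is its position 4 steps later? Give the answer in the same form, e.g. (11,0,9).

The first coordinate changes by +6 each step, so at step 7 it is 11 + 7·(6) = 53.
The second coordinate changes by -5 each step, so at step 7 it is 0 + 7·(-5) = -35.
The third coordinate repeats the cycle [9, 5] with period 2; step 7 mod 2 = 1, giving 5.

(53,-35,5)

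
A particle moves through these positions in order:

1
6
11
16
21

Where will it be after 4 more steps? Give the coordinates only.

The position changes by +5 every step.
step 5: 21 + 5 → 26
step 6: 26 + 5 → 31
step 7: 31 + 5 → 36
step 8: 36 + 5 → 41

41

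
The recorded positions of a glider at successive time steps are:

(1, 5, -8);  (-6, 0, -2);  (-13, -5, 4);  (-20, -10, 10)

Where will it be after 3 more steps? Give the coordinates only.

(-41, -25, 28)

Each step adds (-7, -5, +6) to the position.
step 4: (-20, -10, 10) + (-7, -5, +6) → (-27, -15, 16)
step 5: (-27, -15, 16) + (-7, -5, +6) → (-34, -20, 22)
step 6: (-34, -20, 22) + (-7, -5, +6) → (-41, -25, 28)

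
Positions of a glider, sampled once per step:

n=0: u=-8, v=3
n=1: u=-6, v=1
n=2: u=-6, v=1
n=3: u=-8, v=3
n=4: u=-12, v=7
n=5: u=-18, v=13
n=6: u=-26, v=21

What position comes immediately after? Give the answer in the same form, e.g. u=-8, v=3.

First differences are (+2, -2), (+0, +0), (-2, +2), (-4, +4), (-6, +6), (-8, +8); their common second difference is (-2, +2) (constant acceleration).
step 7: u=-26, v=21 + (-10, +10) → u=-36, v=31

u=-36, v=31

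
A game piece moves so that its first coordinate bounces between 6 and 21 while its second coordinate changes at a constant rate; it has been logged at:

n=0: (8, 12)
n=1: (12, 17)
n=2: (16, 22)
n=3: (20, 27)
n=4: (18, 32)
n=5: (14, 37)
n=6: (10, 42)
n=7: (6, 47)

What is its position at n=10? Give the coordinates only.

The first coordinate travels 4 per step and bounces off the walls at 6 and 21.
  step 8: 6 → 10
  step 9: 10 → 14
  step 10: 14 → 18
The second coordinate changes by +5 each step: at step 10 it is 62.

(18, 62)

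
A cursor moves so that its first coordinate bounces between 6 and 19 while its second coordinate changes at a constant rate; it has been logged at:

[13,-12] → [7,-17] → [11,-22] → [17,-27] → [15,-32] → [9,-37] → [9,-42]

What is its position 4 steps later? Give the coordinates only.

[7,-62]

The first coordinate travels 6 per step and bounces off the walls at 6 and 19.
  step 7: 9 → 15
  step 8: 15 → 17
  step 9: 17 → 11
  step 10: 11 → 7
The second coordinate changes by -5 each step: at step 10 it is -62.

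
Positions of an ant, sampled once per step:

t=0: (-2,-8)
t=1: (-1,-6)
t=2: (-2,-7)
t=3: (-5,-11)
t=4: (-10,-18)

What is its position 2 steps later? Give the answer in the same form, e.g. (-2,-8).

Successive displacements: (+1,+2), (-1,-1), (-3,-4), (-5,-7) — each changes by (-2,-3).
step 5: (-10,-18) + (-7,-10) → (-17,-28)
step 6: (-17,-28) + (-9,-13) → (-26,-41)

(-26,-41)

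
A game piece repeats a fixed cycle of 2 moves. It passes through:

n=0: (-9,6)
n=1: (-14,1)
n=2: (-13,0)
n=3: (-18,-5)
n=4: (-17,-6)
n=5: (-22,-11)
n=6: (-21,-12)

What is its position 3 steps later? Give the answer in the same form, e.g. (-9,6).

Step-to-step displacements: (-5,-5), (+1,-1), (-5,-5), (+1,-1), (-5,-5), (+1,-1) — a repeating cycle of length 2.
step 7: apply (-5,-5) → (-26,-17)
step 8: apply (+1,-1) → (-25,-18)
step 9: apply (-5,-5) → (-30,-23)

(-30,-23)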